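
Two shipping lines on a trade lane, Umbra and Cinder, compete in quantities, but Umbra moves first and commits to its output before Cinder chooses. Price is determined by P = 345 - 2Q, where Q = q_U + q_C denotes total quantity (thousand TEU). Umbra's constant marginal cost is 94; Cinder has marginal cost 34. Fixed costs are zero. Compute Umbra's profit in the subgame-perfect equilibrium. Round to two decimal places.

Solve by backward induction. Given q_U, the follower Cinder maximises π_C = (345 - 2q_U - 2q_C)q_C - 34q_C.
Follower FOC: 311 - 2q_U - 4q_C = 0, so q_C(q_U) = (311 - 2q_U)/4.
Umbra substitutes q_C(q_U) into its own profit: π_U = q_U(345 - 2q_U - (311 - 2q_U)/2) - 94q_U = (379/2 - q_U)q_U - 94q_U.
Maximising: ∂π_U/∂q_U = 191/2 - 2q_U = 0, giving q_U = 191/4.
Then q_C = (311 - 2·(191/4))/4 = 431/8.
Price P = 345 - 2·(813/8) = 567/4.
Umbra's profit: (567/4 - 94)·(191/4) = 2280.0625.

2280.06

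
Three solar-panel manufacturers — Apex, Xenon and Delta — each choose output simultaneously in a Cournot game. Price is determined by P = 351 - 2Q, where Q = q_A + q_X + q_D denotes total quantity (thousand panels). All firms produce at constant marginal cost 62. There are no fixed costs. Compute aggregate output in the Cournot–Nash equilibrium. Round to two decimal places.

108.38

Each firm earns π_i = (351 - 2Q)q_i - 62q_i.
First-order condition (treating rivals' output as given): 289 - 4q_i - 2·Σ_{j≠i} q_j = 0.
By symmetry each firm produces the same amount; substituting Σ_{j≠i} q_j = 2q_i yields q_i = 289/8.
Total output Q = 289/8 + 289/8 + 289/8 = 867/8.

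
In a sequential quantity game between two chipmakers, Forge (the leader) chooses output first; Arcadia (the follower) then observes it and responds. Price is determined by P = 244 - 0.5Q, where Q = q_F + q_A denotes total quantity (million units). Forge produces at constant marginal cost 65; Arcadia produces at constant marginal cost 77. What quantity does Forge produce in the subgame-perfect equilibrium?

191

The follower Arcadia best-responds to any q_F: π_A = (244 - 0.5Q)q_A - 77q_A.
Setting the follower's marginal profit to zero, 167 - (1/2)q_F - q_A = 0, i.e. q_A = (167 - (1/2)q_F).
The leader anticipates this reaction. Substituting into P = 244 - 0.5Q gives P = 321/2 - (1/4)q_F, so π_F = (321/2 - (1/4)q_F)q_F - 65q_F.
Leader FOC: 191/2 - (1/2)q_F = 0, so q_F = 191.
Then q_A = (167 - (1/2)·191) = 143/2.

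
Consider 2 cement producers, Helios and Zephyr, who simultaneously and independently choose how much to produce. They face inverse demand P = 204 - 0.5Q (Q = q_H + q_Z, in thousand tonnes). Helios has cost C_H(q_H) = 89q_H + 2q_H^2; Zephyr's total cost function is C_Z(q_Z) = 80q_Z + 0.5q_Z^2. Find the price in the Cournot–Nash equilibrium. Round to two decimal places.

166.54

Helios's profit: π_H = (204 - 0.5Q)q_H - (89q_H + 2q_H²). Setting ∂π_H/∂q_H = 0: 115 - 5q_H - (1/2)(q_Z) = 0.
Zephyr's first-order condition: 124 - 2q_Z - (1/2)(q_H) = 0.
Rearranging gives the reaction functions q_H = (115 - (1/2)q_Z)/5 and q_Z = (124 - (1/2)q_H)/2.
Solving the pair: q_H = 224/13, q_Z = 750/13.
Total output Q = 974/13, so price P = 204 - (1/2)·(974/13) = 166.5385.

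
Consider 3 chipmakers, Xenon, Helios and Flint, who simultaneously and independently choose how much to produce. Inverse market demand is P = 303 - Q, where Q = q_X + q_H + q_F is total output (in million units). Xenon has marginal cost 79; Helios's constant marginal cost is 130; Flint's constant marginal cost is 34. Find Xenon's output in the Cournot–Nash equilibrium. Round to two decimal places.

Xenon's profit: π_X = (303 - Q)q_X - (79q_X). Setting ∂π_X/∂q_X = 0: 224 - 2q_X - (q_H + q_F) = 0.
Helios's profit: π_H = (303 - Q)q_H - (130q_H). Setting ∂π_H/∂q_H = 0: 173 - 2q_H - (q_X + q_F) = 0.
Flint's profit: π_F = (303 - Q)q_F - (34q_F). Setting ∂π_F/∂q_F = 0: 269 - 2q_F - (q_X + q_H) = 0.
Adding the 3 conditions: 666 − 2Q − 2Q = 0, i.e. Q = 333/2.
Back-substituting: q_X = (224 − 333/2) = 115/2, q_H = (173 − 333/2) = 13/2, q_F = (269 − 333/2) = 205/2.

57.50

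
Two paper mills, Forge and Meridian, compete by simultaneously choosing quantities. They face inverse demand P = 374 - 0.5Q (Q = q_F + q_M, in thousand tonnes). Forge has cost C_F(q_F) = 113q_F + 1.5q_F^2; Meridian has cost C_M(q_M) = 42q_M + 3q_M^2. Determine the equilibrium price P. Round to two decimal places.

322.50

Forge's profit: π_F = (374 - 0.5Q)q_F - (113q_F + (3/2)q_F²). Setting ∂π_F/∂q_F = 0: 261 - 4q_F - (1/2)(q_M) = 0.
Meridian's first-order condition: 332 - 7q_M - (1/2)(q_F) = 0.
So q_F = (261 - (1/2)q_M)/4 and q_M = (332 - (1/2)q_F)/7.
Substituting one into the other gives q_F = 59.8559 and q_M = 43.1532.
Total output Q = 103.0090, so price P = 374 - (1/2)·103.0090 = 322.4955.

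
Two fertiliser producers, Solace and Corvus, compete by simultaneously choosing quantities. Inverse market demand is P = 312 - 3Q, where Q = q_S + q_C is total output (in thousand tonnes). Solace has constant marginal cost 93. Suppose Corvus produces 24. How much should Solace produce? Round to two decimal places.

24.50

With the rival's output fixed at 24, Solace's profit is π_S = (312 - 3·24 - 3q_S)q_S - (93q_S) = (240 - 3q_S)q_S - (93q_S).
∂π_S/∂q_S = 147 - 6q_S = 0, so q_S = 49/2.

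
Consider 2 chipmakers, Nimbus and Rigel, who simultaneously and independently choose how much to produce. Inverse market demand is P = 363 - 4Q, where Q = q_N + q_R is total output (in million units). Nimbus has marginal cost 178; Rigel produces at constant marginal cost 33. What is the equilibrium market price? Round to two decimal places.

Nimbus's profit: π_N = (363 - 4Q)q_N - (178q_N). Setting ∂π_N/∂q_N = 0: 185 - 8q_N - 4(q_R) = 0.
Rigel's first-order condition: 330 - 8q_R - 4(q_N) = 0.
So q_N = (185 - 4q_R)/8 and q_R = (330 - 4q_N)/8.
Substituting one into the other gives q_N = 10/3 and q_R = 475/12.
Total output Q = 515/12, so price P = 363 - 4·(515/12) = 574/3.

191.33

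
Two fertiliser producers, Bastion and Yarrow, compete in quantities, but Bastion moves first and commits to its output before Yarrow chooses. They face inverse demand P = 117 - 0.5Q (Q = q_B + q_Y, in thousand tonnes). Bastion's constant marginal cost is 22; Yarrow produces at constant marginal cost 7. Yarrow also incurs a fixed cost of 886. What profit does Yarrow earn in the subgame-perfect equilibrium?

1564

The follower Yarrow best-responds to any q_B: π_Y = (117 - 0.5Q)q_Y - 7q_Y.
∂π_Y/∂q_Y = 110 - (1/2)q_B - q_Y = 0 gives the reaction function q_Y = (110 - (1/2)q_B).
Bastion substitutes q_Y(q_B) into its own profit: π_B = q_B(117 - (1/2)q_B - (110 - (1/2)q_B)/2) - 22q_B = (62 - (1/4)q_B)q_B - 22q_B.
Leader FOC: 40 - (1/2)q_B = 0, so q_B = 80.
Then q_Y = (110 - (1/2)·80) = 70.
Price P = 117 - (1/2)·150 = 42.
Yarrow's profit: (42 - 7)·70 - 886 = 1564.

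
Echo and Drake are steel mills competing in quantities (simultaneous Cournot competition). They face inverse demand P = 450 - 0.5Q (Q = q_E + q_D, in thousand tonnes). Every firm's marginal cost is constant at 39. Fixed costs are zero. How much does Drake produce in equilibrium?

A representative firm's profit is π_i = q_i(450 - 0.5Q) - 39q_i.
Setting ∂π_i/∂q_i = 0 with rivals' quantities fixed: 411 - q_i - (1/2)q_j = 0.
With identical firms every q_j equals q_i, so q_j = q_i and 411 = (3/2)q_i, giving q_i = 274.

274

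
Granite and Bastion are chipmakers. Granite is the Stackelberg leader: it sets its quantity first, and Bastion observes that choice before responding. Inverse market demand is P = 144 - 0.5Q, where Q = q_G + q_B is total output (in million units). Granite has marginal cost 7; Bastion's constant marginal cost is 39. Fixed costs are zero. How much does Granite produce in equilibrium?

The follower Bastion best-responds to any q_G: π_B = (144 - 0.5Q)q_B - 39q_B.
∂π_B/∂q_B = 105 - (1/2)q_G - q_B = 0 gives the reaction function q_B = (105 - (1/2)q_G).
The leader anticipates this reaction. Substituting into P = 144 - 0.5Q gives P = 183/2 - (1/4)q_G, so π_G = (183/2 - (1/4)q_G)q_G - 7q_G.
Maximising: ∂π_G/∂q_G = 169/2 - (1/2)q_G = 0, giving q_G = 169.
Then q_B = (105 - (1/2)·169) = 41/2.

169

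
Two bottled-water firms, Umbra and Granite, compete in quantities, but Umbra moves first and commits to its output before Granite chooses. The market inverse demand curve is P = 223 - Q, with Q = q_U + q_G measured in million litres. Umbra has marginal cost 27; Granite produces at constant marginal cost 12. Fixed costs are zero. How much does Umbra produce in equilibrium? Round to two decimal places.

The follower Granite best-responds to any q_U: π_G = (223 - Q)q_G - 12q_G.
∂π_G/∂q_G = 211 - q_U - 2q_G = 0 gives the reaction function q_G = (211 - q_U)/2.
Umbra substitutes q_G(q_U) into its own profit: π_U = q_U(223 - q_U - (211 - q_U)/2) - 27q_U = (235/2 - (1/2)q_U)q_U - 27q_U.
The leader's first-order condition 181/2 - q_U = 0 yields q_U = 181/2.
Then q_G = (211 - 181/2)/2 = 241/4.

90.50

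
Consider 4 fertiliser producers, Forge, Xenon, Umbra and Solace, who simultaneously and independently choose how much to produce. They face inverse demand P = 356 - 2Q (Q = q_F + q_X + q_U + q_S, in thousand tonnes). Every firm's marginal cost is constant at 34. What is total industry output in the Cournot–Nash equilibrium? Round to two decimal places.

Each firm earns π_i = (356 - 2Q)q_i - 34q_i.
First-order condition (treating rivals' output as given): 322 - 4q_i - 2·Σ_{j≠i} q_j = 0.
With identical firms every q_j equals q_i, so Σ_{j≠i} q_j = 3q_i and 322 = 10q_i, giving q_i = 161/5.
Total output Q = 161/5 + 161/5 + 161/5 + 161/5 = 644/5.

128.80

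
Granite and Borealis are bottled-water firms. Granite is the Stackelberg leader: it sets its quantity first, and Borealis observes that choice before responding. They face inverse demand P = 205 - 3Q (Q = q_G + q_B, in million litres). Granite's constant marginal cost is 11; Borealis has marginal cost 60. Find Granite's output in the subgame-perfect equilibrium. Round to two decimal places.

40.50

Solve by backward induction. Given q_G, the follower Borealis maximises π_B = (205 - 3q_G - 3q_B)q_B - 60q_B.
Setting the follower's marginal profit to zero, 145 - 3q_G - 6q_B = 0, i.e. q_B = (145 - 3q_G)/6.
Granite substitutes q_B(q_G) into its own profit: π_G = q_G(205 - 3q_G - (145 - 3q_G)/2) - 11q_G = (265/2 - (3/2)q_G)q_G - 11q_G.
The leader's first-order condition 243/2 - 3q_G = 0 yields q_G = 81/2.
Then q_B = (145 - 3·(81/2))/6 = 47/12.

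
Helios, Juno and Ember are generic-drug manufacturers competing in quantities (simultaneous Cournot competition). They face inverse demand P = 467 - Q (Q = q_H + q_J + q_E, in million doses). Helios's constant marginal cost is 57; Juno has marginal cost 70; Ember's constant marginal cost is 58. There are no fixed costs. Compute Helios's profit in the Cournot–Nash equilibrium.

11236

Helios's profit: π_H = (467 - Q)q_H - (57q_H). Setting ∂π_H/∂q_H = 0: 410 - 2q_H - (q_J + q_E) = 0.
Juno's first-order condition: 397 - 2q_J - (q_H + q_E) = 0.
Ember's first-order condition: 409 - 2q_E - (q_H + q_J) = 0.
Adding the 3 conditions: 1216 − 2Q − 2Q = 0, i.e. Q = 304.
Back-substituting: q_H = (410 − 304) = 106, q_J = (397 − 304) = 93, q_E = (409 − 304) = 105.
Price P = 467 - 304 = 163.
Helios's profit: (163 - 57)·106 = 11236.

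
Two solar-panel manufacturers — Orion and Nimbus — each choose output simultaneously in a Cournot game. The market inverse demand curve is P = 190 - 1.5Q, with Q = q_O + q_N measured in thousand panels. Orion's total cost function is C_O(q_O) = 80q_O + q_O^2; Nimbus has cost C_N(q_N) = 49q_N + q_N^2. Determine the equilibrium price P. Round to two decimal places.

Orion's profit: π_O = (190 - 1.5Q)q_O - (80q_O + q_O²). Setting ∂π_O/∂q_O = 0: 110 - 5q_O - (3/2)(q_N) = 0.
Nimbus's profit: π_N = (190 - 1.5Q)q_N - (49q_N + q_N²). Setting ∂π_N/∂q_N = 0: 141 - 5q_N - (3/2)(q_O) = 0.
Best responses: q_O = (110 - (3/2)q_N)/5, q_N = (141 - (3/2)q_O)/5.
Substituting one into the other gives q_O = 1354/91 and q_N = 23.7363.
Total output Q = 502/13, so price P = 190 - (3/2)·(502/13) = 1717/13.

132.08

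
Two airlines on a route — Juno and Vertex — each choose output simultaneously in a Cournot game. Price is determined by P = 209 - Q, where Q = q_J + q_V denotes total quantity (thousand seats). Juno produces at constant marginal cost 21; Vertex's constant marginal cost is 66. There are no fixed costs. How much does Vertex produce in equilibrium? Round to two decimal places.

Juno's profit: π_J = (209 - Q)q_J - (21q_J). Setting ∂π_J/∂q_J = 0: 188 - 2q_J - (q_V) = 0.
Vertex's profit: π_V = (209 - Q)q_V - (66q_V). Setting ∂π_V/∂q_V = 0: 143 - 2q_V - (q_J) = 0.
So q_J = (188 - q_V)/2 and q_V = (143 - q_J)/2.
Solving the pair: q_J = 233/3, q_V = 98/3.

32.67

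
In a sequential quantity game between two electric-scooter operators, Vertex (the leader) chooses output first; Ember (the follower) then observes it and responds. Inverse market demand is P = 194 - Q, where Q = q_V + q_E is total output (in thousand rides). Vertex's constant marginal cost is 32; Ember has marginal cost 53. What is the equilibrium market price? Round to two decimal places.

Solve by backward induction. Given q_V, the follower Ember maximises π_E = (194 - q_V - q_E)q_E - 53q_E.
Follower FOC: 141 - q_V - 2q_E = 0, so q_E(q_V) = (141 - q_V)/2.
Vertex substitutes q_E(q_V) into its own profit: π_V = q_V(194 - q_V - (141 - q_V)/2) - 32q_V = (247/2 - (1/2)q_V)q_V - 32q_V.
The leader's first-order condition 183/2 - q_V = 0 yields q_V = 183/2.
Then q_E = (141 - 183/2)/2 = 99/4.
Total output Q = 465/4, so price P = 194 - 465/4 = 311/4.

77.75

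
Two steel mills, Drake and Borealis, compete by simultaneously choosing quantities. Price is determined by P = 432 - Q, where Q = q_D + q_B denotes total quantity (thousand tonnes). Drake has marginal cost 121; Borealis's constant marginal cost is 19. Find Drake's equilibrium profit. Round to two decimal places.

4853.44

Drake's profit: π_D = (432 - Q)q_D - (121q_D). Setting ∂π_D/∂q_D = 0: 311 - 2q_D - (q_B) = 0.
Borealis's profit: π_B = (432 - Q)q_B - (19q_B). Setting ∂π_B/∂q_B = 0: 413 - 2q_B - (q_D) = 0.
Best responses: q_D = (311 - q_B)/2, q_B = (413 - q_D)/2.
Substituting one into the other gives q_D = 209/3 and q_B = 515/3.
Price P = 432 - 724/3 = 572/3.
Drake's profit: (572/3 - 121)·(209/3) = 4853.4444.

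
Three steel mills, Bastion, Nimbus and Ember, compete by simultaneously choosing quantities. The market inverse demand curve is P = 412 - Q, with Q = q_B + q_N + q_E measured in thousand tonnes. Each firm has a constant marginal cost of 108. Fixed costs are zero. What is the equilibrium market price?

Each firm earns π_i = (412 - Q)q_i - 108q_i.
Setting ∂π_i/∂q_i = 0 with rivals' quantities fixed: 304 - 2q_i - Σ_{j≠i} q_j = 0.
By symmetry each firm produces the same amount; substituting Σ_{j≠i} q_j = 2q_i yields q_i = 304/4 = 76.
Total output Q = 228, so price P = 412 - 228 = 184.

184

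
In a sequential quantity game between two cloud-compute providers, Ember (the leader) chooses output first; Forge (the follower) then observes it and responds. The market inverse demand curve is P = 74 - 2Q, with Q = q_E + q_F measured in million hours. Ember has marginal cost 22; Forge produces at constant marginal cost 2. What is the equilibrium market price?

30

Solve by backward induction. Given q_E, the follower Forge maximises π_F = (74 - 2q_E - 2q_F)q_F - 2q_F.
Follower FOC: 72 - 2q_E - 4q_F = 0, so q_F(q_E) = (72 - 2q_E)/4.
Ember substitutes q_F(q_E) into its own profit: π_E = q_E(74 - 2q_E - (72 - 2q_E)/2) - 22q_E = (38 - q_E)q_E - 22q_E.
Maximising: ∂π_E/∂q_E = 16 - 2q_E = 0, giving q_E = 8.
Then q_F = (72 - 2·8)/4 = 14.
Total output Q = 22, so price P = 74 - 2·22 = 30.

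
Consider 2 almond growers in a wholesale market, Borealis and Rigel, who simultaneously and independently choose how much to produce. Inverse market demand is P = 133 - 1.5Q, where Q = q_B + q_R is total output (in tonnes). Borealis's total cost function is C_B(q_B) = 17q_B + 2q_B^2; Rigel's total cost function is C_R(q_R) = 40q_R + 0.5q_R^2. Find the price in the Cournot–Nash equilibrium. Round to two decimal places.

Borealis's profit: π_B = (133 - 1.5Q)q_B - (17q_B + 2q_B²). Setting ∂π_B/∂q_B = 0: 116 - 7q_B - (3/2)(q_R) = 0.
Rigel's profit: π_R = (133 - 1.5Q)q_R - (40q_R + (1/2)q_R²). Setting ∂π_R/∂q_R = 0: 93 - 4q_R - (3/2)(q_B) = 0.
Rearranging gives the reaction functions q_B = (116 - (3/2)q_R)/7 and q_R = (93 - (3/2)q_B)/4.
Solving the pair: q_B = 1298/103, q_R = 1908/103.
Total output Q = 31.1262, so price P = 133 - (3/2)·31.1262 = 86.3107.

86.31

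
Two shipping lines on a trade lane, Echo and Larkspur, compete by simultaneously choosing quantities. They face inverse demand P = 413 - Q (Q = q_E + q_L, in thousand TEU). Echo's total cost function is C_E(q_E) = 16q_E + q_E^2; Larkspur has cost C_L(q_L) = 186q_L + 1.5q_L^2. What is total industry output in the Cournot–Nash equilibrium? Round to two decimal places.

119.42

Echo's profit: π_E = (413 - Q)q_E - (16q_E + q_E²). Setting ∂π_E/∂q_E = 0: 397 - 4q_E - (q_L) = 0.
Larkspur's first-order condition: 227 - 5q_L - (q_E) = 0.
Rearranging gives the reaction functions q_E = (397 - q_L)/4 and q_L = (227 - q_E)/5.
Substituting one into the other gives q_E = 1758/19 and q_L = 511/19.
Total output Q = 1758/19 + 511/19 = 119.4211.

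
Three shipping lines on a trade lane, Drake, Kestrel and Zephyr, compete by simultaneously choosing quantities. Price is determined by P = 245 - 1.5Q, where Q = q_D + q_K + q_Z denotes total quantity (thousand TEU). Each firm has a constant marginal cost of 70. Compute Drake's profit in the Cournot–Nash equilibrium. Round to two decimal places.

Each firm earns π_i = (245 - 1.5Q)q_i - 70q_i.
First-order condition (treating rivals' output as given): 175 - 3q_i - (3/2)·Σ_{j≠i} q_j = 0.
By symmetry each firm produces the same amount; substituting Σ_{j≠i} q_j = 2q_i yields q_i = 175/6.
Price P = 245 - (3/2)·(175/2) = 455/4.
Drake's profit: (455/4 - 70)·(175/6) = 1276.0417.

1276.04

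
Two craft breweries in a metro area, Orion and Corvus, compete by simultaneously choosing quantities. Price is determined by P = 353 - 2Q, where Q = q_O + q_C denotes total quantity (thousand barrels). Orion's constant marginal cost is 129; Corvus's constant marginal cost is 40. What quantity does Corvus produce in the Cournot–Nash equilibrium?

67

Orion's profit: π_O = (353 - 2Q)q_O - (129q_O). Setting ∂π_O/∂q_O = 0: 224 - 4q_O - 2(q_C) = 0.
Corvus's first-order condition: 313 - 4q_C - 2(q_O) = 0.
So q_O = (224 - 2q_C)/4 and q_C = (313 - 2q_O)/4.
Solving the pair: q_O = 45/2, q_C = 67.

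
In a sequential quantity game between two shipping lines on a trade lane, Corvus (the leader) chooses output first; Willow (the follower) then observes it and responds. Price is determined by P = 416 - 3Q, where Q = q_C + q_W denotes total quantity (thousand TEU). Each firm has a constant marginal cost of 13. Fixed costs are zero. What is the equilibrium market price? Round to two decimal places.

Solve by backward induction. Given q_C, the follower Willow maximises π_W = (416 - 3q_C - 3q_W)q_W - 13q_W.
Setting the follower's marginal profit to zero, 403 - 3q_C - 6q_W = 0, i.e. q_W = (403 - 3q_C)/6.
The leader anticipates this reaction. Substituting into P = 416 - 3Q gives P = 429/2 - (3/2)q_C, so π_C = (429/2 - (3/2)q_C)q_C - 13q_C.
The leader's first-order condition 403/2 - 3q_C = 0 yields q_C = 403/6.
Then q_W = (403 - 3·(403/6))/6 = 403/12.
Total output Q = 403/4, so price P = 416 - 3·(403/4) = 455/4.

113.75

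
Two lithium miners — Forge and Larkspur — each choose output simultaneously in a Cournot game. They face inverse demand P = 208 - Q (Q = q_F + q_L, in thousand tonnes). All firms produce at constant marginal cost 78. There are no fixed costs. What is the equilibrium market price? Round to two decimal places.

A representative firm's profit is π_i = q_i(208 - Q) - 78q_i.
First-order condition (treating rivals' output as given): 130 - 2q_i - q_j = 0.
By symmetry each firm produces the same amount; substituting q_j = q_i yields q_i = 130/3.
Total output Q = 260/3, so price P = 208 - 260/3 = 364/3.

121.33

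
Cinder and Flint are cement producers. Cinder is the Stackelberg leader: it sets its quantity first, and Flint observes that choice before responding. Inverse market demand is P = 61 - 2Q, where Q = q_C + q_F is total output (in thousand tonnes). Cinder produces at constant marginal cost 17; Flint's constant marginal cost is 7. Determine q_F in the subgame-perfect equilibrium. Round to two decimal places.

9.25

The follower Flint best-responds to any q_C: π_F = (61 - 2Q)q_F - 7q_F.
Setting the follower's marginal profit to zero, 54 - 2q_C - 4q_F = 0, i.e. q_F = (54 - 2q_C)/4.
The leader anticipates this reaction. Substituting into P = 61 - 2Q gives P = 34 - q_C, so π_C = (34 - q_C)q_C - 17q_C.
The leader's first-order condition 17 - 2q_C = 0 yields q_C = 17/2.
Then q_F = (54 - 2·(17/2))/4 = 37/4.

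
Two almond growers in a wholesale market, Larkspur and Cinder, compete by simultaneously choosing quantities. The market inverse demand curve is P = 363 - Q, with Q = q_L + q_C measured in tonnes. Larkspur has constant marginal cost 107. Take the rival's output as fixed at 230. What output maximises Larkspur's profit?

With the rival's output fixed at 230, Larkspur's profit is π_L = (363 - 230 - q_L)q_L - (107q_L) = (133 - q_L)q_L - (107q_L).
∂π_L/∂q_L = 26 - 2q_L = 0, so q_L = 13.

13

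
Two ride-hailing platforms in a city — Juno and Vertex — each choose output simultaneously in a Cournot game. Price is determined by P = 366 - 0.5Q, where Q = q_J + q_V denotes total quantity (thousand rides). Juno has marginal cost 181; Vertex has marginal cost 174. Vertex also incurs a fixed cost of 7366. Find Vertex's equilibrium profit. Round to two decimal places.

1434.22

Juno's profit: π_J = (366 - 0.5Q)q_J - (181q_J). Setting ∂π_J/∂q_J = 0: 185 - q_J - (1/2)(q_V) = 0.
Vertex's profit: π_V = (366 - 0.5Q)q_V - (174q_V). Setting ∂π_V/∂q_V = 0: 192 - q_V - (1/2)(q_J) = 0.
Rearranging gives the reaction functions q_J = (185 - (1/2)q_V) and q_V = (192 - (1/2)q_J).
Substituting one into the other gives q_J = 356/3 and q_V = 398/3.
Price P = 366 - (1/2)·(754/3) = 721/3.
Vertex's profit: (721/3 - 174)·(398/3) - 7366 = 1434.2222.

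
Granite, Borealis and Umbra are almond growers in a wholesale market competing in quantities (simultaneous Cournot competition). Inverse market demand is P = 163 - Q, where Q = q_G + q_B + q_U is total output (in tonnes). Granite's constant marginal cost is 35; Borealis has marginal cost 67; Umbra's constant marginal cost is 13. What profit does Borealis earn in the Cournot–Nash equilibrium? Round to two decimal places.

Granite's profit: π_G = (163 - Q)q_G - (35q_G). Setting ∂π_G/∂q_G = 0: 128 - 2q_G - (q_B + q_U) = 0.
Borealis's profit: π_B = (163 - Q)q_B - (67q_B). Setting ∂π_B/∂q_B = 0: 96 - 2q_B - (q_G + q_U) = 0.
Umbra's first-order condition: 150 - 2q_U - (q_G + q_B) = 0.
Summing all 3 equations gives 374 − 4Q = 0, hence Q = 187/2.
Back-substituting: q_G = (128 − 187/2) = 69/2, q_B = (96 − 187/2) = 5/2, q_U = (150 − 187/2) = 113/2.
Price P = 163 - 187/2 = 139/2.
Borealis's profit: (139/2 - 67)·(5/2) = 25/4.

6.25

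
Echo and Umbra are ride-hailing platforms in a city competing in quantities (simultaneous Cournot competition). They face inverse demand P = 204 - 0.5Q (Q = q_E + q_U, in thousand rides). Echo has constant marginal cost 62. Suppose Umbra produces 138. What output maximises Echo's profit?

With the rival's output fixed at 138, Echo's profit is π_E = (204 - (1/2)·138 - (1/2)q_E)q_E - (62q_E) = (135 - (1/2)q_E)q_E - (62q_E).
∂π_E/∂q_E = 73 - q_E = 0, so q_E = 73.

73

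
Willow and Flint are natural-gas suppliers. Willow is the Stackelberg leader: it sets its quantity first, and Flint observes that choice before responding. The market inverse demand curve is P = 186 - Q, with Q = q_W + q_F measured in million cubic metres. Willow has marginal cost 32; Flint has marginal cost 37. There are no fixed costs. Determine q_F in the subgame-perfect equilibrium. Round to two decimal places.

34.75

Solve by backward induction. Given q_W, the follower Flint maximises π_F = (186 - q_W - q_F)q_F - 37q_F.
Setting the follower's marginal profit to zero, 149 - q_W - 2q_F = 0, i.e. q_F = (149 - q_W)/2.
The leader anticipates this reaction. Substituting into P = 186 - Q gives P = 223/2 - (1/2)q_W, so π_W = (223/2 - (1/2)q_W)q_W - 32q_W.
Maximising: ∂π_W/∂q_W = 159/2 - q_W = 0, giving q_W = 159/2.
Then q_F = (149 - 159/2)/2 = 139/4.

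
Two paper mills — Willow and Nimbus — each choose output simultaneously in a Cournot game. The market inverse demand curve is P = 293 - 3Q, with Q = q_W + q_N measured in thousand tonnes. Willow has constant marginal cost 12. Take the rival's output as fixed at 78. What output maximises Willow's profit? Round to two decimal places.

With the rival's output fixed at 78, Willow's profit is π_W = (293 - 3·78 - 3q_W)q_W - (12q_W) = (59 - 3q_W)q_W - (12q_W).
∂π_W/∂q_W = 47 - 6q_W = 0, so q_W = 47/6.

7.83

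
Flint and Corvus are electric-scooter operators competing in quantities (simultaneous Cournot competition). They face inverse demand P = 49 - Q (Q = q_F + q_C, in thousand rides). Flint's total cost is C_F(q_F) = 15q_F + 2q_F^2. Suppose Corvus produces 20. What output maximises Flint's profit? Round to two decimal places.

With the rival's output fixed at 20, Flint's profit is π_F = (49 - 20 - q_F)q_F - (15q_F + 2q_F²) = (29 - q_F)q_F - (15q_F + 2q_F²).
∂π_F/∂q_F = 14 - 6q_F = 0, so q_F = 7/3.

2.33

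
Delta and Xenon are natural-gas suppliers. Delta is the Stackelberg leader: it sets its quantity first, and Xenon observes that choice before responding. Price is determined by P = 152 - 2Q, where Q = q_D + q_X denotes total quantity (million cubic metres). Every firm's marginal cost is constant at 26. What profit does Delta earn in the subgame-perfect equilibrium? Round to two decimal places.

992.25

The follower Xenon best-responds to any q_D: π_X = (152 - 2Q)q_X - 26q_X.
Setting the follower's marginal profit to zero, 126 - 2q_D - 4q_X = 0, i.e. q_X = (126 - 2q_D)/4.
Delta substitutes q_X(q_D) into its own profit: π_D = q_D(152 - 2q_D - (126 - 2q_D)/2) - 26q_D = (89 - q_D)q_D - 26q_D.
The leader's first-order condition 63 - 2q_D = 0 yields q_D = 63/2.
Then q_X = (126 - 2·(63/2))/4 = 63/4.
Price P = 152 - 2·(189/4) = 115/2.
Delta's profit: (115/2 - 26)·(63/2) = 992.2500.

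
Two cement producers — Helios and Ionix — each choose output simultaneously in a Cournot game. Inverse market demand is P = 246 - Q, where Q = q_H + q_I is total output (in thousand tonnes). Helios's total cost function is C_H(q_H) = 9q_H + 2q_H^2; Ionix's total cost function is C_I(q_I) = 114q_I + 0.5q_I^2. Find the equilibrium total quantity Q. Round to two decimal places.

Helios's profit: π_H = (246 - Q)q_H - (9q_H + 2q_H²). Setting ∂π_H/∂q_H = 0: 237 - 6q_H - (q_I) = 0.
Ionix's first-order condition: 132 - 3q_I - (q_H) = 0.
Best responses: q_H = (237 - q_I)/6, q_I = (132 - q_H)/3.
Substituting one into the other gives q_H = 579/17 and q_I = 555/17.
Total output Q = 579/17 + 555/17 = 1134/17.

66.71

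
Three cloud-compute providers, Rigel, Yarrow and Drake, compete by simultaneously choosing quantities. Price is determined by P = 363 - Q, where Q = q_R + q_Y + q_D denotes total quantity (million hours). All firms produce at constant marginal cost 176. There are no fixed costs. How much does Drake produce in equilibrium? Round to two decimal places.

46.75

Each firm earns π_i = (363 - Q)q_i - 176q_i.
Setting ∂π_i/∂q_i = 0 with rivals' quantities fixed: 187 - 2q_i - Σ_{j≠i} q_j = 0.
By symmetry each firm produces the same amount; substituting Σ_{j≠i} q_j = 2q_i yields q_i = 187/4.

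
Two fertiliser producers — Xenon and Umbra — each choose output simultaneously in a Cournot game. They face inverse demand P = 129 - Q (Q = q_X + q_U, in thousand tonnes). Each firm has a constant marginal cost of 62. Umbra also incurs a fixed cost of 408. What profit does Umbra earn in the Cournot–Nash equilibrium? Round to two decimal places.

90.78

Each firm earns π_i = (129 - Q)q_i - 62q_i.
First-order condition (treating rivals' output as given): 67 - 2q_i - q_j = 0.
With identical firms every q_j equals q_i, so q_j = q_i and 67 = 3q_i, giving q_i = 67/3.
Price P = 129 - 134/3 = 253/3.
Umbra's profit: (253/3 - 62)·(67/3) - 408 = 817/9.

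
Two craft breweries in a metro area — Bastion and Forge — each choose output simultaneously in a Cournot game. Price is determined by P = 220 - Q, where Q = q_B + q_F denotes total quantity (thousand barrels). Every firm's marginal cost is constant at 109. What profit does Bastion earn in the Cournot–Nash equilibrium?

1369

Each firm earns π_i = (220 - Q)q_i - 109q_i.
Setting ∂π_i/∂q_i = 0 with rivals' quantities fixed: 111 - 2q_i - q_j = 0.
With identical firms every q_j equals q_i, so q_j = q_i and 111 = 3q_i, giving q_i = 37.
Price P = 220 - 74 = 146.
Bastion's profit: (146 - 109)·37 = 1369.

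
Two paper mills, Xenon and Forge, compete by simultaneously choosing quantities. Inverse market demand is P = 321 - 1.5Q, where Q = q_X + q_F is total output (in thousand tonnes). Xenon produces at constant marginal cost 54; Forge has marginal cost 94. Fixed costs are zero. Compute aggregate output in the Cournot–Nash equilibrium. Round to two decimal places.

Xenon's profit: π_X = (321 - 1.5Q)q_X - (54q_X). Setting ∂π_X/∂q_X = 0: 267 - 3q_X - (3/2)(q_F) = 0.
Forge's first-order condition: 227 - 3q_F - (3/2)(q_X) = 0.
Best responses: q_X = (267 - (3/2)q_F)/3, q_F = (227 - (3/2)q_X)/3.
Substituting one into the other gives q_X = 614/9 and q_F = 374/9.
Total output Q = 614/9 + 374/9 = 988/9.

109.78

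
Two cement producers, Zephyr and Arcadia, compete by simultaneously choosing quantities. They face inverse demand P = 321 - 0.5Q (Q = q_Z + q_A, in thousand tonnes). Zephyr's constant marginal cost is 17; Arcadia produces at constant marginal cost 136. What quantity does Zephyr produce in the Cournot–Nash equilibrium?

282

Zephyr's profit: π_Z = (321 - 0.5Q)q_Z - (17q_Z). Setting ∂π_Z/∂q_Z = 0: 304 - q_Z - (1/2)(q_A) = 0.
Arcadia's first-order condition: 185 - q_A - (1/2)(q_Z) = 0.
Best responses: q_Z = (304 - (1/2)q_A), q_A = (185 - (1/2)q_Z).
Solving the pair: q_Z = 282, q_A = 44.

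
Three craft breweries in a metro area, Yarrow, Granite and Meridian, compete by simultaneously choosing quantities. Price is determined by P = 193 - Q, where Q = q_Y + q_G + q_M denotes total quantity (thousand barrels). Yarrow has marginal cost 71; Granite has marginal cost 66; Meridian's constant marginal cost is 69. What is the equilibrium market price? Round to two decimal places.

Yarrow's profit: π_Y = (193 - Q)q_Y - (71q_Y). Setting ∂π_Y/∂q_Y = 0: 122 - 2q_Y - (q_G + q_M) = 0.
Granite's first-order condition: 127 - 2q_G - (q_Y + q_M) = 0.
Meridian's profit: π_M = (193 - Q)q_M - (69q_M). Setting ∂π_M/∂q_M = 0: 124 - 2q_M - (q_Y + q_G) = 0.
Adding the 3 conditions: 373 − 2Q − 2Q = 0, i.e. Q = 373/4.
Back-substituting: q_Y = (122 − 373/4) = 115/4, q_G = (127 − 373/4) = 135/4, q_M = (124 − 373/4) = 123/4.
Total output Q = 373/4, so price P = 193 - 373/4 = 399/4.

99.75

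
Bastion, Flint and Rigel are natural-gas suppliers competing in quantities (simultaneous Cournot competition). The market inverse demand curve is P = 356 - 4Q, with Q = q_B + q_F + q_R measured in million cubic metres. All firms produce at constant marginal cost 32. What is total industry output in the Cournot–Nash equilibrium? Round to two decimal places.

A representative firm's profit is π_i = q_i(356 - 4Q) - 32q_i.
First-order condition (treating rivals' output as given): 324 - 8q_i - 4·Σ_{j≠i} q_j = 0.
With identical firms every q_j equals q_i, so Σ_{j≠i} q_j = 2q_i and 324 = 16q_i, giving q_i = 81/4.
Total output Q = 81/4 + 81/4 + 81/4 = 243/4.

60.75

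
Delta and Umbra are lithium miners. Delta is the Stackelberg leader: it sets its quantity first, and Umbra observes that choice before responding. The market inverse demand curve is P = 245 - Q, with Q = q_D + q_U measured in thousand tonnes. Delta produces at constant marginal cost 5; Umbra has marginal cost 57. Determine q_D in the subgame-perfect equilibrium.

The follower Umbra best-responds to any q_D: π_U = (245 - Q)q_U - 57q_U.
Setting the follower's marginal profit to zero, 188 - q_D - 2q_U = 0, i.e. q_U = (188 - q_D)/2.
Delta substitutes q_U(q_D) into its own profit: π_D = q_D(245 - q_D - (188 - q_D)/2) - 5q_D = (151 - (1/2)q_D)q_D - 5q_D.
Leader FOC: 146 - q_D = 0, so q_D = 146.
Then q_U = (188 - 146)/2 = 21.

146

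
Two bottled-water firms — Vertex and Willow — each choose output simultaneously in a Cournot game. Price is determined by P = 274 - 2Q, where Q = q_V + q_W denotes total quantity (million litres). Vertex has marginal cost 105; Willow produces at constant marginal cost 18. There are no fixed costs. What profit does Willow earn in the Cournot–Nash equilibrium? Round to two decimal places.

6536.06

Vertex's profit: π_V = (274 - 2Q)q_V - (105q_V). Setting ∂π_V/∂q_V = 0: 169 - 4q_V - 2(q_W) = 0.
Willow's first-order condition: 256 - 4q_W - 2(q_V) = 0.
So q_V = (169 - 2q_W)/4 and q_W = (256 - 2q_V)/4.
Substituting one into the other gives q_V = 41/3 and q_W = 343/6.
Price P = 274 - 2·(425/6) = 397/3.
Willow's profit: (397/3 - 18)·(343/6) = 6536.0556.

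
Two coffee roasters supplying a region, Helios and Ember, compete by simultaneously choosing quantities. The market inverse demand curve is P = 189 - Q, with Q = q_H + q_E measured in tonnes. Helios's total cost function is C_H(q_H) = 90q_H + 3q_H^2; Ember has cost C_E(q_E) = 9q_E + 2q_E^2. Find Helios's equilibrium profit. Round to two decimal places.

Helios's profit: π_H = (189 - Q)q_H - (90q_H + 3q_H²). Setting ∂π_H/∂q_H = 0: 99 - 8q_H - (q_E) = 0.
Ember's first-order condition: 180 - 6q_E - (q_H) = 0.
Rearranging gives the reaction functions q_H = (99 - q_E)/8 and q_E = (180 - q_H)/6.
Solving the pair: q_H = 414/47, q_E = 1341/47.
Price P = 189 - 1755/47 = 151.6596.
Helios's profit: 151.6596·(414/47) - 90·(414/47) - 3(414/47)² = 310.3594.

310.36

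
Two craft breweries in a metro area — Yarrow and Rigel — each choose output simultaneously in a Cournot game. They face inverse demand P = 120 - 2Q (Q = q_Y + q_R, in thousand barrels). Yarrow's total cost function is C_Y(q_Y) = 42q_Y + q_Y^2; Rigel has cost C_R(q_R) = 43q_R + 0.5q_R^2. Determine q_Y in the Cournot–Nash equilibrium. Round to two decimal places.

9.08

Yarrow's profit: π_Y = (120 - 2Q)q_Y - (42q_Y + q_Y²). Setting ∂π_Y/∂q_Y = 0: 78 - 6q_Y - 2(q_R) = 0.
Rigel's first-order condition: 77 - 5q_R - 2(q_Y) = 0.
So q_Y = (78 - 2q_R)/6 and q_R = (77 - 2q_Y)/5.
Substituting one into the other gives q_Y = 118/13 and q_R = 153/13.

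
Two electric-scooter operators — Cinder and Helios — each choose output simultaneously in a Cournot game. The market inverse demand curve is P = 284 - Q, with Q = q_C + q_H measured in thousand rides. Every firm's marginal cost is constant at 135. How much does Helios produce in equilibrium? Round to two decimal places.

49.67

A representative firm's profit is π_i = q_i(284 - Q) - 135q_i.
Setting ∂π_i/∂q_i = 0 with rivals' quantities fixed: 149 - 2q_i - q_j = 0.
By symmetry each firm produces the same amount; substituting q_j = q_i yields q_i = 149/3.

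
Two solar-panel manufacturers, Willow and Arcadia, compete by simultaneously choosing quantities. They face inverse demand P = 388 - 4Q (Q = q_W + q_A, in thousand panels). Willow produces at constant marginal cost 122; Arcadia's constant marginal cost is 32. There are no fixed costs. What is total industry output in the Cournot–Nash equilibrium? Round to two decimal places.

Willow's profit: π_W = (388 - 4Q)q_W - (122q_W). Setting ∂π_W/∂q_W = 0: 266 - 8q_W - 4(q_A) = 0.
Arcadia's profit: π_A = (388 - 4Q)q_A - (32q_A). Setting ∂π_A/∂q_A = 0: 356 - 8q_A - 4(q_W) = 0.
Rearranging gives the reaction functions q_W = (266 - 4q_A)/8 and q_A = (356 - 4q_W)/8.
Solving the pair: q_W = 44/3, q_A = 223/6.
Total output Q = 44/3 + 223/6 = 311/6.

51.83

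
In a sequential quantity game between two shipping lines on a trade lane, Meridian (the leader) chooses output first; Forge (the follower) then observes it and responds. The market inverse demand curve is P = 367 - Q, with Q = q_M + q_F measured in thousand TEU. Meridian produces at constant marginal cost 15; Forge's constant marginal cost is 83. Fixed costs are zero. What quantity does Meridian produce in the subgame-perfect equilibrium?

The follower Forge best-responds to any q_M: π_F = (367 - Q)q_F - 83q_F.
Setting the follower's marginal profit to zero, 284 - q_M - 2q_F = 0, i.e. q_F = (284 - q_M)/2.
Meridian substitutes q_F(q_M) into its own profit: π_M = q_M(367 - q_M - (284 - q_M)/2) - 15q_M = (225 - (1/2)q_M)q_M - 15q_M.
The leader's first-order condition 210 - q_M = 0 yields q_M = 210.
Then q_F = (284 - 210)/2 = 37.

210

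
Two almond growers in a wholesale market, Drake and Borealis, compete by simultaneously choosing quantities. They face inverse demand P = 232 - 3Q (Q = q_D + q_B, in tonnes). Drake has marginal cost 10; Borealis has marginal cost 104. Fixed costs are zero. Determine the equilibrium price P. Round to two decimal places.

Drake's profit: π_D = (232 - 3Q)q_D - (10q_D). Setting ∂π_D/∂q_D = 0: 222 - 6q_D - 3(q_B) = 0.
Borealis's first-order condition: 128 - 6q_B - 3(q_D) = 0.
Rearranging gives the reaction functions q_D = (222 - 3q_B)/6 and q_B = (128 - 3q_D)/6.
Solving the pair: q_D = 316/9, q_B = 34/9.
Total output Q = 350/9, so price P = 232 - 3·(350/9) = 346/3.

115.33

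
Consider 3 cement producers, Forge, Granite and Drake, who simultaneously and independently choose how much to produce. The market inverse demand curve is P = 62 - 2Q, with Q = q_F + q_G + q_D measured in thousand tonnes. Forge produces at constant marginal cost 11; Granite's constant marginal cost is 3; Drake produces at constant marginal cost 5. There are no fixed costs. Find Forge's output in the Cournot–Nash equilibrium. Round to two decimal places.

Forge's profit: π_F = (62 - 2Q)q_F - (11q_F). Setting ∂π_F/∂q_F = 0: 51 - 4q_F - 2(q_G + q_D) = 0.
Granite's first-order condition: 59 - 4q_G - 2(q_F + q_D) = 0.
Drake's first-order condition: 57 - 4q_D - 2(q_F + q_G) = 0.
Adding the 3 conditions: 167 − 4Q − 4Q = 0, i.e. Q = 167/8.
Back-substituting: q_F = (51 − 167/4)/2 = 37/8, q_G = (59 − 167/4)/2 = 69/8, q_D = (57 − 167/4)/2 = 61/8.

4.63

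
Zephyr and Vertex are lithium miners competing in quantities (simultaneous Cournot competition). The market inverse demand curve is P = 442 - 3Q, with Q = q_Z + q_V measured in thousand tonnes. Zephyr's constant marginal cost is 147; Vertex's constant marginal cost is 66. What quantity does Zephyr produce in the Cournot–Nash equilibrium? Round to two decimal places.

23.78

Zephyr's profit: π_Z = (442 - 3Q)q_Z - (147q_Z). Setting ∂π_Z/∂q_Z = 0: 295 - 6q_Z - 3(q_V) = 0.
Vertex's profit: π_V = (442 - 3Q)q_V - (66q_V). Setting ∂π_V/∂q_V = 0: 376 - 6q_V - 3(q_Z) = 0.
Best responses: q_Z = (295 - 3q_V)/6, q_V = (376 - 3q_Z)/6.
Solving the pair: q_Z = 214/9, q_V = 457/9.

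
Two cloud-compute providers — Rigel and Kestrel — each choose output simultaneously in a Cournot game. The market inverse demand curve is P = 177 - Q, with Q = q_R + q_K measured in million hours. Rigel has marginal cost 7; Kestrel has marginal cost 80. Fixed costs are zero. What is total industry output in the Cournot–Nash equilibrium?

89

Rigel's profit: π_R = (177 - Q)q_R - (7q_R). Setting ∂π_R/∂q_R = 0: 170 - 2q_R - (q_K) = 0.
Kestrel's profit: π_K = (177 - Q)q_K - (80q_K). Setting ∂π_K/∂q_K = 0: 97 - 2q_K - (q_R) = 0.
Best responses: q_R = (170 - q_K)/2, q_K = (97 - q_R)/2.
Solving the pair: q_R = 81, q_K = 8.
Total output Q = 81 + 8 = 89.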